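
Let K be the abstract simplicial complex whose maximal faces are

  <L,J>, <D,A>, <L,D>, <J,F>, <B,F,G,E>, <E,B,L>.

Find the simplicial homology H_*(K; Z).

H_0 = Z,  H_1 = Z,  H_2 = 0,  H_3 = 0.

K has 8 vertices, 12 edges, 5 triangles, 1 3-simplex.
rank ∂_0 = 0, rank ∂_1 = 7 ⇒ b_0 = 8 − 0 − 7 = 1; all invariant factors of ∂_1 are 1 so no torsion. So H_0 ≅ Z.
rank ∂_1 = 7, rank ∂_2 = 4 ⇒ b_1 = 12 − 7 − 4 = 1; all invariant factors of ∂_2 are 1 so no torsion. So H_1 ≅ Z.
rank ∂_2 = 4, rank ∂_3 = 1 ⇒ b_2 = 5 − 4 − 1 = 0; all invariant factors of ∂_3 are 1 so no torsion. So H_2 ≅ 0.
rank ∂_3 = 1, rank ∂_4 = 0 ⇒ b_3 = 1 − 1 − 0 = 0. So H_3 ≅ 0.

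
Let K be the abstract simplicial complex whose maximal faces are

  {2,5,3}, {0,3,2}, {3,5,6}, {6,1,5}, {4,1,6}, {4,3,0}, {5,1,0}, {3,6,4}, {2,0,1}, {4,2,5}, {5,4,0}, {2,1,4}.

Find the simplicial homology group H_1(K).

H_1 = Z/2Z.

K has 7 vertices, 18 edges, 12 triangles.
rank ∂_1 = 6, rank ∂_2 = 12 ⇒ b_1 = 18 − 6 − 12 = 0; ∂_2 has invariant factor(s) [2] giving torsion. So H_1 = Z/2Z.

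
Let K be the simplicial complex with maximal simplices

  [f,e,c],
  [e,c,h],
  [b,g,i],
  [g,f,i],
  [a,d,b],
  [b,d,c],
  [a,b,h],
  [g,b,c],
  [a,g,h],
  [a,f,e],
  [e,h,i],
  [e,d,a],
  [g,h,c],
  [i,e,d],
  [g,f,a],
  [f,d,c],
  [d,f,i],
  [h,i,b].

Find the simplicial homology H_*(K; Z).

H_0 = Z,  H_1 = Z ⊕ Z_2,  H_2 = 0.

Order the vertices as a < b < c < d < e < f < g < h < i. Listing each simplex with vertices in this order, K has dimension 2 with simplices:

  0-simplices (9): a, b, c, d, e, f, g, h, i
  1-simplices (27): ab, ad, ae, af, ag, ah, bc, bd, bg, bh, bi, cd, ce, cf, cg, ch, de, df, di, ef, eh, ei, fg, fi, gh, gi, hi
  2-simplices (18): abd, abh, ade, aef, afg, agh, bcd, bcg, bgi, bhi, cdf, cef, ceh, cgh, dei, dfi, ehi, fgi

giving chain groups C_0 ≅ Z^9, C_1 ≅ Z^27, C_2 ≅ Z^18.

Boundary ∂_1: C_1 → C_0 sends each edge [p,q] (with p < q) to q − p. For instance
  ∂gh = h − g.
The 9×27 boundary matrix has rank 8 and Smith normal form diag(1,1,1,1,1,1,1,1).

∂_2: C_2 → C_1 acts by ∂[p,q,r] = [q,r] − [p,r] + [p,q]. For instance
  ∂cdf = df − cf + cd,
  ∂ehi = hi − ei + eh.
The 27×18 boundary matrix has rank 18 and Smith normal form diag(1,1,1,1,1,1,1,1,1,1,1,1,1,1,1,1,1,2).

Now H_k = ker ∂_k / im ∂_{k+1}, so:

  H_0: rank C_0 − rank ∂_1 = 9 − 8 = 1, and the invariant factors of ∂_1 are all 1, so H_0 ≅ Z.
  H_1: rank ker ∂_1 − rank ∂_2 = (27 − 8) − 18 = 1, and ∂_2 has invariant factor 2 > 1, so H_1 ≅ Z ⊕ Z_2.
  H_2: rank ker ∂_2 − rank ∂_3 = (18 − 18) − 0 = 0, and there is no ∂_3, so H_2 ≅ 0.

(K is a triangulation of the Klein bottle.)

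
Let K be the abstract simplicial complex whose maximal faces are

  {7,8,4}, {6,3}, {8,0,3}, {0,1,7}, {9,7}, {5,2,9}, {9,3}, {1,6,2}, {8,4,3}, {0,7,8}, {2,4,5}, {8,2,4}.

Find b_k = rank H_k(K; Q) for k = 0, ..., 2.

b_0 = 1, b_1 = 4, b_2 = 0.

Order the vertices as 0 < 1 < 2 < 3 < 4 < 5 < 6 < 7 < 8 < 9. Listing each simplex with vertices in this order, K has dimension 2 with simplices:

  0-simplices (10): [0], [1], [2], [3], [4], [5], [6], [7], [8], [9]
  1-simplices (22): [0,1], [0,3], [0,7], [0,8], [1,2], [1,6], [1,7], [2,4], [2,5], [2,6], [2,8], [2,9], [3,4], [3,6], [3,8], [3,9], [4,5], [4,7], [4,8], [5,9], [7,8], [7,9]
  2-simplices (9): [0,1,7], [0,3,8], [0,7,8], [1,2,6], [2,4,5], [2,4,8], [2,5,9], [3,4,8], [4,7,8]

giving chain groups C_0 ≅ Z^10, C_1 ≅ Z^22, C_2 ≅ Z^9.

∂_1: C_1 → C_0 is given by ∂[p,q] = [q] − [p].
The 10×22 boundary matrix has rank 9 and Smith normal form diag(1,1,1,1,1,1,1,1,1).

Boundary ∂_2: C_2 → C_1 sends each 2-simplex [p,q,r] to [q,r] − [p,r] + [p,q]. For instance
  ∂[0,1,7] = [1,7] − [0,7] + [0,1],
  ∂[3,4,8] = [4,8] − [3,8] + [3,4].
This gives a 22×9 integer matrix of rank 9; reducing to Smith normal form yields diagonal entries (1,1,1,1,1,1,1,1,1).

From H_k ≅ ker(∂_k) / im(∂_{k+1}) we obtain:

  H_0: rank C_0 − rank ∂_1 = 10 − 9 = 1, and the invariant factors of ∂_1 are all 1, so H_0 ≅ Z.
  H_1: rank ker ∂_1 − rank ∂_2 = (22 − 9) − 9 = 4, and the invariant factors of ∂_2 are all 1, so H_1 ≅ Z^4.
  H_2: rank ker ∂_2 − rank ∂_3 = (9 − 9) − 0 = 0, and there is no ∂_3, so H_2 ≅ 0.

As a check, the Euler characteristic is 10 − 22 + 9 = -3, which agrees with 1 − 4 + 0 = -3.

Hence the Betti numbers are b_0 = 1, b_1 = 4, b_2 = 0.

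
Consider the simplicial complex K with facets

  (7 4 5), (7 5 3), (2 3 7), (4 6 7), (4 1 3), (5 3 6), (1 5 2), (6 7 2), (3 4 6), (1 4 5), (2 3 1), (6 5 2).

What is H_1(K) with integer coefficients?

K has 7 vertices, 18 edges, 12 triangles.
rank ∂_1 = 6, rank ∂_2 = 12 ⇒ b_1 = 18 − 6 − 12 = 0; ∂_2 has invariant factor(s) [2] giving torsion. So H_1 ≅ Z/2.

H_1 = Z/2.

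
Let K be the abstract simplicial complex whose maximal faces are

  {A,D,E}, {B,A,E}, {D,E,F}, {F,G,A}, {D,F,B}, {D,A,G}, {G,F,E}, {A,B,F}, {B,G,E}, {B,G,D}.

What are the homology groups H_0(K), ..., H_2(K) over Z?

K has 6 vertices, 15 edges, 10 triangles.
rank ∂_0 = 0, rank ∂_1 = 5 ⇒ b_0 = 6 − 0 − 5 = 1; all invariant factors of ∂_1 are 1 so no torsion. So H_0 = Z.
rank ∂_1 = 5, rank ∂_2 = 10 ⇒ b_1 = 15 − 5 − 10 = 0; ∂_2 has invariant factor(s) [2] giving torsion. So H_1 = Z/2.
rank ∂_2 = 10, rank ∂_3 = 0 ⇒ b_2 = 10 − 10 − 0 = 0. So H_2 = 0.

H_0 ≅ Z,  H_1 ≅ Z/2,  H_2 = 0.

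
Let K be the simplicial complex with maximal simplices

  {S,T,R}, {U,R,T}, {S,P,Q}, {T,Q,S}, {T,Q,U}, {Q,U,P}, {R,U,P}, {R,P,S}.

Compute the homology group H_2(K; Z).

Fix the vertex order P < Q < R < S < T < U and write every simplex with vertices in increasing order. Then dim K = 2 and the simplices of K are:

  0-simplices (6): P, Q, R, S, T, U
  1-simplices (12): PQ, PR, PS, PU, QS, QT, QU, RS, RT, RU, ST, TU
  2-simplices (8): PQS, PQU, PRS, PRU, QST, QTU, RST, RTU

so the chain groups are C_0 ≅ Z^6, C_1 ≅ Z^12, C_2 ≅ Z^8.

Boundary ∂_1: C_1 → C_0 maps an edge to its endpoints' difference, ∂[p,q] = q − p. For instance
  ∂RT = T − R.
This gives a 6×12 integer matrix of rank 5; reducing to Smith normal form yields diagonal entries (1,1,1,1,1).

Boundary ∂_2: C_2 → C_1 sends each 2-simplex [p,q,r] to [q,r] − [p,r] + [p,q]. For instance
  ∂QTU = TU − QU + QT,
  ∂PRU = RU − PU + PR.
The resulting 12×8 matrix has rank 7, and its Smith normal form has invariant factors (1,1,1,1,1,1,1).

Computing H_k = (kernel of ∂_k) / (image of ∂_{k+1}):

  H_2: rank ker ∂_2 − rank ∂_3 = (8 − 7) − 0 = 1, and there is no ∂_3, so H_2 ≅ Z.

H_2 = Z.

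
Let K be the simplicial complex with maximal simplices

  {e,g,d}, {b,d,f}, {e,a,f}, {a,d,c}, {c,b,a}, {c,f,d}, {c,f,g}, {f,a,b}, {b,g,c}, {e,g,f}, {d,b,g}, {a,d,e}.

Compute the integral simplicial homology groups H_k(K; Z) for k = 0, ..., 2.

H_0 = Z,  H_1 = Z/2,  H_2 = 0.

We work with the vertex ordering a < b < c < d < e < f < g. The simplices of K, each written with vertices in increasing order, are:

  0-simplices (7): a, b, c, d, e, f, g
  1-simplices (18): ab, ac, ad, ae, af, bc, bd, bf, bg, cd, cf, cg, de, df, dg, ef, eg, fg
  2-simplices (12): abc, abf, acd, ade, aef, bcg, bdf, bdg, cdf, cfg, deg, efg

Hence C_0 ≅ Z^7, C_1 ≅ Z^18, C_2 ≅ Z^12.

The boundary map ∂_1: C_1 → C_0 maps an edge to its endpoints' difference, ∂[p,q] = q − p.
This gives a 7×18 integer matrix of rank 6; reducing to Smith normal form yields diagonal entries (1,1,1,1,1,1).

∂_2: C_2 → C_1 sends each 2-simplex [p,q,r] to [q,r] − [p,r] + [p,q]. For instance
  ∂bcg = cg − bg + bc,
  ∂cdf = df − cf + cd.
The 18×12 boundary matrix has rank 12 and Smith normal form diag(1,1,1,1,1,1,1,1,1,1,1,2).

From H_k ≅ ker(∂_k) / im(∂_{k+1}) we obtain:

  H_0: rank C_0 − rank ∂_1 = 7 − 6 = 1, and the invariant factors of ∂_1 are all 1, so H_0 ≅ Z.
  H_1: rank ker ∂_1 − rank ∂_2 = (18 − 6) − 12 = 0, and ∂_2 has invariant factor 2 > 1, so H_1 ≅ Z/2.
  H_2: rank ker ∂_2 − rank ∂_3 = (12 − 12) − 0 = 0, and there is no ∂_3, so H_2 ≅ 0.

(K is a triangulation of the real projective plane RP^2.)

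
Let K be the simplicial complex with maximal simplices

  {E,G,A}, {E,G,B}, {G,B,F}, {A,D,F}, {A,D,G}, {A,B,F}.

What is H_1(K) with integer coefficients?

H_1 = Z.

Fix the vertex order A < B < D < E < F < G and write every simplex with vertices in increasing order. Then dim K = 2 and the simplices of K are:

  0-simplices (6): A, B, D, E, F, G
  1-simplices (12): AB, AD, AE, AF, AG, BE, BF, BG, DF, DG, EG, FG
  2-simplices (6): ABF, ADF, ADG, AEG, BEG, BFG

giving chain groups C_0 ≅ Z^6, C_1 ≅ Z^12, C_2 ≅ Z^6.

Boundary ∂_1: C_1 → C_0 maps an edge to its endpoints' difference, ∂[p,q] = q − p.
This gives a 6×12 integer matrix of rank 5; reducing to Smith normal form yields diagonal entries (1,1,1,1,1).

Boundary ∂_2: C_2 → C_1 sends each 2-simplex [p,q,r] to [q,r] − [p,r] + [p,q]. For instance
  ∂AEG = EG − AG + AE,
  ∂ABF = BF − AF + AB.
As a 12×6 matrix over Z this has rank 6, with invariant factors (1,1,1,1,1,1).

Now H_k = ker ∂_k / im ∂_{k+1}, so:

  H_1: rank ker ∂_1 − rank ∂_2 = (12 − 5) − 6 = 1, and the invariant factors of ∂_2 are all 1, so H_1 = Z.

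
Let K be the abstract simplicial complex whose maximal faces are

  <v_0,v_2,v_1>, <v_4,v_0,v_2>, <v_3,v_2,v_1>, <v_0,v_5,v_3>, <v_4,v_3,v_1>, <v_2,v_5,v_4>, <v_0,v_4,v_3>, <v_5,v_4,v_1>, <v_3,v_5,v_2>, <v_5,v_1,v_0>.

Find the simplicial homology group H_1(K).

Take the total order v_0 < v_1 < v_2 < v_3 < v_4 < v_5 on the vertex set. Then K (dimension 2) consists of the simplices:

  0-simplices (6): [v_0], [v_1], [v_2], [v_3], [v_4], [v_5]
  1-simplices (15): (15 of them)
  2-simplices (10): [v_0,v_1,v_2], [v_0,v_1,v_5], [v_0,v_2,v_4], [v_0,v_3,v_4], [v_0,v_3,v_5], [v_1,v_2,v_3], [v_1,v_3,v_4], [v_1,v_4,v_5], [v_2,v_3,v_5], [v_2,v_4,v_5]

giving chain groups C_0 ≅ Z^6, C_1 ≅ Z^15, C_2 ≅ Z^10.

∂_1: C_1 → C_0 sends each edge [p,q] (with p < q) to q − p.
As a 6×15 matrix over Z this has rank 5, with invariant factors (1,1,1,1,1).

Boundary ∂_2: C_2 → C_1 acts by ∂[p,q,r] = [q,r] − [p,r] + [p,q]. For instance
  ∂[v_0,v_1,v_5] = [v_1,v_5] − [v_0,v_5] + [v_0,v_1],
  ∂[v_2,v_3,v_5] = [v_3,v_5] − [v_2,v_5] + [v_2,v_3].
The resulting 15×10 matrix has rank 10, and its Smith normal form has invariant factors (1,1,1,1,1,1,1,1,1,2).

Now H_k = ker ∂_k / im ∂_{k+1}, so:

  H_1: rank ker ∂_1 − rank ∂_2 = (15 − 5) − 10 = 0, and ∂_2 has invariant factor 2 > 1, so H_1 ≅ Z/2.

(K is a triangulation of the real projective plane RP^2.)

H_1 ≅ Z/2.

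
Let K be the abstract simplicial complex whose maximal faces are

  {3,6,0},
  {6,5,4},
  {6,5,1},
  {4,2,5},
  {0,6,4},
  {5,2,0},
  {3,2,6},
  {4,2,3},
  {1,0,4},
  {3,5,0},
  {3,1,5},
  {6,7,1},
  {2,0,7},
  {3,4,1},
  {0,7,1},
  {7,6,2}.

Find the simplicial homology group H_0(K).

Order the vertices as 0 < 1 < 2 < 3 < 4 < 5 < 6 < 7. Listing each simplex with vertices in this order, K has dimension 2 with simplices:

  0-simplices (8): [0], [1], [2], [3], [4], [5], [6], [7]
  1-simplices (24): (24 of them)
  2-simplices (16): [0,1,4], [0,1,7], [0,2,5], [0,2,7], [0,3,5], [0,3,6], [0,4,6], [1,3,4], [1,3,5], [1,5,6], [1,6,7], [2,3,4], [2,3,6], [2,4,5], [2,6,7], [4,5,6]

Hence C_0 ≅ Z^8, C_1 ≅ Z^24, C_2 ≅ Z^16.

∂_1: C_1 → C_0 maps an edge to its endpoints' difference, ∂[p,q] = q − p. For instance
  ∂[3,5] = [5] − [3].
The resulting 8×24 matrix has rank 7, and its Smith normal form has invariant factors (1,1,1,1,1,1,1).

Boundary ∂_2: C_2 → C_1 sends each 2-simplex [p,q,r] to [q,r] − [p,r] + [p,q]. For instance
  ∂[4,5,6] = [5,6] − [4,6] + [4,5],
  ∂[2,3,4] = [3,4] − [2,4] + [2,3].
This gives a 24×16 integer matrix of rank 15; reducing to Smith normal form yields diagonal entries (1,1,1,1,1,1,1,1,1,1,1,1,1,1,1).

Reading off H_k = ker ∂_k / im ∂_{k+1}:

  H_0: rank C_0 − rank ∂_1 = 8 − 7 = 1, and the invariant factors of ∂_1 are all 1, so H_0 = Z.

(K is a triangulation of the torus T^2.)

H_0 = Z.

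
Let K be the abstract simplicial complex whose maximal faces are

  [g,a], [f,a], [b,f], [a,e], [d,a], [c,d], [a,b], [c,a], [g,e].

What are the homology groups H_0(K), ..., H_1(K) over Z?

H_0 = Z,  H_1 = Z^3.

Fix the vertex order a < b < c < d < e < f < g and write every simplex with vertices in increasing order. Then dim K = 1 and the simplices of K are:

  0-simplices (7): a, b, c, d, e, f, g
  1-simplices (9): ab, ac, ad, ae, af, ag, bf, cd, eg

Hence C_0 ≅ Z^7, C_1 ≅ Z^9.

∂_1: C_1 → C_0 maps an edge to its endpoints' difference, ∂[p,q] = q − p. For instance
  ∂af = f − a.
The 7×9 boundary matrix has rank 6 and Smith normal form diag(1,1,1,1,1,1).

Now H_k = ker ∂_k / im ∂_{k+1}, so:

  H_0: rank C_0 − rank ∂_1 = 7 − 6 = 1, and the invariant factors of ∂_1 are all 1, so H_0 = Z.
  H_1: rank ker ∂_1 − rank ∂_2 = (9 − 6) − 0 = 3, and there is no ∂_2, so H_1 = Z^3.

As a check, the Euler characteristic is 7 − 9 = -2, which agrees with 1 − 3 = -2.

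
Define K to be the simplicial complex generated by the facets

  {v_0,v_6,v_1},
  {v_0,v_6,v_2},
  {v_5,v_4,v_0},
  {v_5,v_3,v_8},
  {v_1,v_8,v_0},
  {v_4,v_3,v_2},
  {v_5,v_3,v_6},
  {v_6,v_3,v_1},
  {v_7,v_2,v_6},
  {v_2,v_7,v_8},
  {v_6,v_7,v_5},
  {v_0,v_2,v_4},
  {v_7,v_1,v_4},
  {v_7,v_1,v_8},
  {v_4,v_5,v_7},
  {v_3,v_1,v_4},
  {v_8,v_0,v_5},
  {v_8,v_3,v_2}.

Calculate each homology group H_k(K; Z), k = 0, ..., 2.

H_0 ≅ Z,  H_1 ≅ Z^2,  H_2 ≅ Z.

Take the total order v_0 < v_1 < v_2 < v_3 < v_4 < v_5 < v_6 < v_7 < v_8 on the vertex set. Then K (dimension 2) consists of the simplices:

  0-simplices (9): [v_0], [v_1], [v_2], [v_3], [v_4], [v_5], [v_6], [v_7], [v_8]
  1-simplices (27): (27 of them)
  2-simplices (18): (18 of them)

Hence C_0 ≅ Z^9, C_1 ≅ Z^27, C_2 ≅ Z^18.

Boundary ∂_1: C_1 → C_0 is given by ∂[p,q] = [q] − [p]. For instance
  ∂[v_0,v_6] = [v_6] − [v_0].
The resulting 9×27 matrix has rank 8, and its Smith normal form has invariant factors (1,1,1,1,1,1,1,1).

Boundary ∂_2: C_2 → C_1 sends each 2-simplex [p,q,r] to [q,r] − [p,r] + [p,q]. For instance
  ∂[v_2,v_6,v_7] = [v_6,v_7] − [v_2,v_7] + [v_2,v_6],
  ∂[v_0,v_2,v_6] = [v_2,v_6] − [v_0,v_6] + [v_0,v_2].
The resulting 27×18 matrix has rank 17, and its Smith normal form has invariant factors (1,1,1,1,1,1,1,1,1,1,1,1,1,1,1,1,1).

From H_k ≅ ker(∂_k) / im(∂_{k+1}) we obtain:

  H_0: rank C_0 − rank ∂_1 = 9 − 8 = 1, and the invariant factors of ∂_1 are all 1, so H_0 = Z.
  H_1: rank ker ∂_1 − rank ∂_2 = (27 − 8) − 17 = 2, and the invariant factors of ∂_2 are all 1, so H_1 = Z^2.
  H_2: rank ker ∂_2 − rank ∂_3 = (18 − 17) − 0 = 1, and there is no ∂_3, so H_2 = Z.

(K is a triangulation of the torus T^2.)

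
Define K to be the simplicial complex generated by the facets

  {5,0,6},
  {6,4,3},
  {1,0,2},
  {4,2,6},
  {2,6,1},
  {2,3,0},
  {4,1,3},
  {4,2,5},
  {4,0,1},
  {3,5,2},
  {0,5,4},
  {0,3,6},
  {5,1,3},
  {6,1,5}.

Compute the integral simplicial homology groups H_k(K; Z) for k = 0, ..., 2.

H_0 ≅ Z,  H_1 ≅ Z^2,  H_2 ≅ Z.

Order the vertices as 0 < 1 < 2 < 3 < 4 < 5 < 6. Listing each simplex with vertices in this order, K has dimension 2 with simplices:

  0-simplices (7): [0], [1], [2], [3], [4], [5], [6]
  1-simplices (21): [0,1], [0,2], [0,3], [0,4], [0,5], [0,6], [1,2], [1,3], [1,4], [1,5], [1,6], [2,3], [2,4], [2,5], [2,6], [3,4], [3,5], [3,6], [4,5], [4,6], [5,6]
  2-simplices (14): [0,1,2], [0,1,4], [0,2,3], [0,3,6], [0,4,5], [0,5,6], [1,2,6], [1,3,4], [1,3,5], [1,5,6], [2,3,5], [2,4,5], [2,4,6], [3,4,6]

giving chain groups C_0 ≅ Z^7, C_1 ≅ Z^21, C_2 ≅ Z^14.

The boundary map ∂_1: C_1 → C_0 maps an edge to its endpoints' difference, ∂[p,q] = q − p. For instance
  ∂[1,2] = [2] − [1].
The resulting 7×21 matrix has rank 6, and its Smith normal form has invariant factors (1,1,1,1,1,1).

∂_2: C_2 → C_1 sends each 2-simplex [p,q,r] to [q,r] − [p,r] + [p,q]. For instance
  ∂[0,2,3] = [2,3] − [0,3] + [0,2],
  ∂[2,4,6] = [4,6] − [2,6] + [2,4].
This gives a 21×14 integer matrix of rank 13; reducing to Smith normal form yields diagonal entries (1,1,1,1,1,1,1,1,1,1,1,1,1).

Reading off H_k = ker ∂_k / im ∂_{k+1}:

  H_0: rank C_0 − rank ∂_1 = 7 − 6 = 1, and the invariant factors of ∂_1 are all 1, so H_0 ≅ Z.
  H_1: rank ker ∂_1 − rank ∂_2 = (21 − 6) − 13 = 2, and the invariant factors of ∂_2 are all 1, so H_1 ≅ Z^2.
  H_2: rank ker ∂_2 − rank ∂_3 = (14 − 13) − 0 = 1, and there is no ∂_3, so H_2 ≅ Z.

As a check, the Euler characteristic is 7 − 21 + 14 = 0, which agrees with 1 − 2 + 1 = 0.
(K is a triangulation of the torus T^2.)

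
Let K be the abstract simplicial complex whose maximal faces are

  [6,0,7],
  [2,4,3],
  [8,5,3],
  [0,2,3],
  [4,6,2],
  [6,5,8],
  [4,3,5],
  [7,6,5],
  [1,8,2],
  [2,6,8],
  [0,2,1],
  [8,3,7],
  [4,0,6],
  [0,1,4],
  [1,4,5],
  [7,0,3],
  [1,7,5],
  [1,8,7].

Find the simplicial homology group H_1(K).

H_1 ≅ Z ⊕ Z/2.

Order the vertices as 0 < 1 < 2 < 3 < 4 < 5 < 6 < 7 < 8. Listing each simplex with vertices in this order, K has dimension 2 with simplices:

  0-simplices (9): [0], [1], [2], [3], [4], [5], [6], [7], [8]
  1-simplices (27): (27 of them)
  2-simplices (18): [0,1,2], [0,1,4], [0,2,3], [0,3,7], [0,4,6], [0,6,7], [1,2,8], [1,4,5], [1,5,7], [1,7,8], [2,3,4], [2,4,6], [2,6,8], [3,4,5], [3,5,8], [3,7,8], [5,6,7], [5,6,8]

so the chain groups are C_0 ≅ Z^9, C_1 ≅ Z^27, C_2 ≅ Z^18.

The boundary map ∂_1: C_1 → C_0 maps an edge to its endpoints' difference, ∂[p,q] = q − p. For instance
  ∂[1,8] = [8] − [1].
The 9×27 boundary matrix has rank 8 and Smith normal form diag(1,1,1,1,1,1,1,1).

∂_2: C_2 → C_1 sends each 2-simplex [p,q,r] to [q,r] − [p,r] + [p,q]. For instance
  ∂[0,2,3] = [2,3] − [0,3] + [0,2],
  ∂[0,1,2] = [1,2] − [0,2] + [0,1].
This gives a 27×18 integer matrix of rank 18; reducing to Smith normal form yields diagonal entries (1,1,1,1,1,1,1,1,1,1,1,1,1,1,1,1,1,2).

Computing H_k = (kernel of ∂_k) / (image of ∂_{k+1}):

  H_1: rank ker ∂_1 − rank ∂_2 = (27 − 8) − 18 = 1, and ∂_2 has invariant factor 2 > 1, so H_1 ≅ Z ⊕ Z/2.

(K is a triangulation of the Klein bottle.)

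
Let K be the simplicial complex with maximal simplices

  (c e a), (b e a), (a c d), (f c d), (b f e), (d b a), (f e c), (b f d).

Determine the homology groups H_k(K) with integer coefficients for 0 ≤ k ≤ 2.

H_0 = Z,  H_1 = 0,  H_2 = Z.

Order the vertices as a < b < c < d < e < f. Listing each simplex with vertices in this order, K has dimension 2 with simplices:

  0-simplices (6): a, b, c, d, e, f
  1-simplices (12): ab, ac, ad, ae, bd, be, bf, cd, ce, cf, df, ef
  2-simplices (8): abd, abe, acd, ace, bdf, bef, cdf, cef

giving chain groups C_0 ≅ Z^6, C_1 ≅ Z^12, C_2 ≅ Z^8.

The boundary map ∂_1: C_1 → C_0 sends each edge [p,q] (with p < q) to q − p. For instance
  ∂bf = f − b.
The 6×12 boundary matrix has rank 5 and Smith normal form diag(1,1,1,1,1).

∂_2: C_2 → C_1 maps a triangle to the signed sum of its edges. For instance
  ∂abe = be − ae + ab,
  ∂bef = ef − bf + be.
This gives a 12×8 integer matrix of rank 7; reducing to Smith normal form yields diagonal entries (1,1,1,1,1,1,1).

Now H_k = ker ∂_k / im ∂_{k+1}, so:

  H_0: rank C_0 − rank ∂_1 = 6 − 5 = 1, and the invariant factors of ∂_1 are all 1, so H_0 = Z.
  H_1: rank ker ∂_1 − rank ∂_2 = (12 − 5) − 7 = 0, and the invariant factors of ∂_2 are all 1, so H_1 = 0.
  H_2: rank ker ∂_2 − rank ∂_3 = (8 − 7) − 0 = 1, and there is no ∂_3, so H_2 = Z.

(K is a triangulation of the 2-sphere S^2.)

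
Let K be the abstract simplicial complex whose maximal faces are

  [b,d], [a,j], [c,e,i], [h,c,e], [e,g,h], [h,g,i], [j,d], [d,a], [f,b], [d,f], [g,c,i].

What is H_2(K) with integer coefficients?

H_2 = 0.

We work with the vertex ordering a < b < c < d < e < f < g < h < i < j. The simplices of K, each written with vertices in increasing order, are:

  0-simplices (10): a, b, c, d, e, f, g, h, i, j
  1-simplices (16): ad, aj, bd, bf, ce, cg, ch, ci, df, dj, eg, eh, ei, gh, gi, hi
  2-simplices (5): ceh, cei, cgi, egh, ghi

giving chain groups C_0 ≅ Z^10, C_1 ≅ Z^16, C_2 ≅ Z^5.

∂_1: C_1 → C_0 maps an edge to its endpoints' difference, ∂[p,q] = q − p.
As a 10×16 matrix over Z this has rank 8, with invariant factors (1,1,1,1,1,1,1,1).

Boundary ∂_2: C_2 → C_1 acts by ∂[p,q,r] = [q,r] − [p,r] + [p,q]. For instance
  ∂cgi = gi − ci + cg,
  ∂cei = ei − ci + ce.
The resulting 16×5 matrix has rank 5, and its Smith normal form has invariant factors (1,1,1,1,1).

Now H_k = ker ∂_k / im ∂_{k+1}, so:

  H_2: rank ker ∂_2 − rank ∂_3 = (5 − 5) − 0 = 0, and there is no ∂_3, so H_2 = 0.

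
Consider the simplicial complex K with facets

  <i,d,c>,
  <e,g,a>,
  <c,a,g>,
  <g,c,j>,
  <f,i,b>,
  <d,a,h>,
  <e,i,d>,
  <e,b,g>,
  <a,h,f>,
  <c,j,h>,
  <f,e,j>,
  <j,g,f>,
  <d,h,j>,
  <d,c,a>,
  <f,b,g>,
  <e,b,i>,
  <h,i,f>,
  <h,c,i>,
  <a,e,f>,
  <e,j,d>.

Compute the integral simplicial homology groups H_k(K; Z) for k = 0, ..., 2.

H_0 ≅ Z,  H_1 ≅ Z ⊕ Z_2,  H_2 = 0.

We work with the vertex ordering a < b < c < d < e < f < g < h < i < j. The simplices of K, each written with vertices in increasing order, are:

  0-simplices (10): a, b, c, d, e, f, g, h, i, j
  1-simplices (30): ac, ad, ae, af, ag, ah, be, bf, bg, bi, cd, cg, ch, ci, cj, de, dh, di, dj, ef, eg, ei, ej, fg, fh, fi, fj, gj, hi, hj
  2-simplices (20): acd, acg, adh, aef, aeg, afh, beg, bei, bfg, bfi, cdi, cgj, chi, chj, dei, dej, dhj, efj, fgj, fhi

Hence C_0 ≅ Z^10, C_1 ≅ Z^30, C_2 ≅ Z^20.

The boundary map ∂_1: C_1 → C_0 is given by ∂[p,q] = [q] − [p]. For instance
  ∂fj = j − f.
As a 10×30 matrix over Z this has rank 9, with invariant factors (1,1,1,1,1,1,1,1,1).

The boundary map ∂_2: C_2 → C_1 acts by ∂[p,q,r] = [q,r] − [p,r] + [p,q]. For instance
  ∂afh = fh − ah + af,
  ∂bei = ei − bi + be.
The 30×20 boundary matrix has rank 20 and Smith normal form diag(1,1,1,1,1,1,1,1,1,1,1,1,1,1,1,1,1,1,1,2).

Reading off H_k = ker ∂_k / im ∂_{k+1}:

  H_0: rank C_0 − rank ∂_1 = 10 − 9 = 1, and the invariant factors of ∂_1 are all 1, so H_0 = Z.
  H_1: rank ker ∂_1 − rank ∂_2 = (30 − 9) − 20 = 1, and ∂_2 has invariant factor 2 > 1, so H_1 = Z ⊕ Z_2.
  H_2: rank ker ∂_2 − rank ∂_3 = (20 − 20) − 0 = 0, and there is no ∂_3, so H_2 = 0.

As a check, the Euler characteristic is 10 − 30 + 20 = 0, which agrees with 1 − 1 + 0 = 0.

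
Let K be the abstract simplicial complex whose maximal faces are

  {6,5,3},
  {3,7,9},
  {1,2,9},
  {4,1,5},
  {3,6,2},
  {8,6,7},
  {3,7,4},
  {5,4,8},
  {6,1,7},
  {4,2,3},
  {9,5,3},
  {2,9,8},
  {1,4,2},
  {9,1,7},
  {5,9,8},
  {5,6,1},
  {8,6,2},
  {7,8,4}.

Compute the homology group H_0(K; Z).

H_0 = Z.

Order the vertices as 1 < 2 < 3 < 4 < 5 < 6 < 7 < 8 < 9. Listing each simplex with vertices in this order, K has dimension 2 with simplices:

  0-simplices (9): [1], [2], [3], [4], [5], [6], [7], [8], [9]
  1-simplices (27): (27 of them)
  2-simplices (18): [1,2,4], [1,2,9], [1,4,5], [1,5,6], [1,6,7], [1,7,9], [2,3,4], [2,3,6], [2,6,8], [2,8,9], [3,4,7], [3,5,6], [3,5,9], [3,7,9], [4,5,8], [4,7,8], [5,8,9], [6,7,8]

so the chain groups are C_0 ≅ Z^9, C_1 ≅ Z^27, C_2 ≅ Z^18.

∂_1: C_1 → C_0 is given by ∂[p,q] = [q] − [p]. For instance
  ∂[1,9] = [9] − [1].
This gives a 9×27 integer matrix of rank 8; reducing to Smith normal form yields diagonal entries (1,1,1,1,1,1,1,1).

∂_2: C_2 → C_1 maps a triangle to the signed sum of its edges. For instance
  ∂[3,5,9] = [5,9] − [3,9] + [3,5],
  ∂[1,2,4] = [2,4] − [1,4] + [1,2].
As a 27×18 matrix over Z this has rank 17, with invariant factors (1,1,1,1,1,1,1,1,1,1,1,1,1,1,1,1,1).

Reading off H_k = ker ∂_k / im ∂_{k+1}:

  H_0: rank C_0 − rank ∂_1 = 9 − 8 = 1, and the invariant factors of ∂_1 are all 1, so H_0 ≅ Z.

(K is a triangulation of the torus T^2.)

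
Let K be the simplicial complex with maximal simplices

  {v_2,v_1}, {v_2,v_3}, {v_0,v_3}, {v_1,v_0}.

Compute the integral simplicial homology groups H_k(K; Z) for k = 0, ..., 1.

We work with the vertex ordering v_0 < v_1 < v_2 < v_3. The simplices of K, each written with vertices in increasing order, are:

  0-simplices (4): [v_0], [v_1], [v_2], [v_3]
  1-simplices (4): [v_0,v_1], [v_0,v_3], [v_1,v_2], [v_2,v_3]

giving chain groups C_0 ≅ Z^4, C_1 ≅ Z^4.

The boundary map ∂_1: C_1 → C_0 maps an edge to its endpoints' difference, ∂[p,q] = q − p. For instance
  ∂[v_0,v_1] = [v_1] − [v_0].
This gives a 4×4 integer matrix of rank 3; reducing to Smith normal form yields diagonal entries (1,1,1).

Reading off H_k = ker ∂_k / im ∂_{k+1}:

  H_0: rank C_0 − rank ∂_1 = 4 − 3 = 1, and the invariant factors of ∂_1 are all 1, so H_0 = Z.
  H_1: rank ker ∂_1 − rank ∂_2 = (4 − 3) − 0 = 1, and there is no ∂_2, so H_1 = Z.

(K is a triangulation of the circle S^1.)

H_0 = Z,  H_1 = Z.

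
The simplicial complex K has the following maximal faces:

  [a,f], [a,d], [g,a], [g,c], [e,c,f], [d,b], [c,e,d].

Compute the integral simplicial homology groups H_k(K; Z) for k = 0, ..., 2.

Order the vertices as a < b < c < d < e < f < g. Listing each simplex with vertices in this order, K has dimension 2 with simplices:

  0-simplices (7): a, b, c, d, e, f, g
  1-simplices (10): ad, af, ag, bd, cd, ce, cf, cg, de, ef
  2-simplices (2): cde, cef

so the chain groups are C_0 ≅ Z^7, C_1 ≅ Z^10, C_2 ≅ Z^2.

Boundary ∂_1: C_1 → C_0 sends each edge [p,q] (with p < q) to q − p. For instance
  ∂ag = g − a.
This gives a 7×10 integer matrix of rank 6; reducing to Smith normal form yields diagonal entries (1,1,1,1,1,1).

Boundary ∂_2: C_2 → C_1 acts by ∂[p,q,r] = [q,r] − [p,r] + [p,q]. For instance
  ∂cef = ef − cf + ce,
  ∂cde = de − ce + cd.
The resulting 10×2 matrix has rank 2, and its Smith normal form has invariant factors (1,1).

Computing H_k = (kernel of ∂_k) / (image of ∂_{k+1}):

  H_0: rank C_0 − rank ∂_1 = 7 − 6 = 1, and the invariant factors of ∂_1 are all 1, so H_0 = Z.
  H_1: rank ker ∂_1 − rank ∂_2 = (10 − 6) − 2 = 2, and the invariant factors of ∂_2 are all 1, so H_1 = Z^2.
  H_2: rank ker ∂_2 − rank ∂_3 = (2 − 2) − 0 = 0, and there is no ∂_3, so H_2 = 0.

H_0 ≅ Z,  H_1 ≅ Z^2,  H_2 = 0.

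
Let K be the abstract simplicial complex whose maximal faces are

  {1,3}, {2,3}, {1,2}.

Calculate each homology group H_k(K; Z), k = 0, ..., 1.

H_0 = Z,  H_1 = Z.

Order the vertices as 1 < 2 < 3. Listing each simplex with vertices in this order, K has dimension 1 with simplices:

  0-simplices (3): [1], [2], [3]
  1-simplices (3): [1,2], [1,3], [2,3]

Hence C_0 ≅ Z^3, C_1 ≅ Z^3.

The boundary map ∂_1: C_1 → C_0 is given by ∂[p,q] = [q] − [p].
The 3×3 boundary matrix has rank 2 and Smith normal form diag(1,1).

Reading off H_k = ker ∂_k / im ∂_{k+1}:

  H_0: rank C_0 − rank ∂_1 = 3 − 2 = 1, and the invariant factors of ∂_1 are all 1, so H_0 = Z.
  H_1: rank ker ∂_1 − rank ∂_2 = (3 − 2) − 0 = 1, and there is no ∂_2, so H_1 = Z.

(K is a triangulation of the circle S^1.)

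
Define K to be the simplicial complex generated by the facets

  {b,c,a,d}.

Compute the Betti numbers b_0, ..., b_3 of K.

Fix the vertex order a < b < c < d and write every simplex with vertices in increasing order. Then dim K = 3 and the simplices of K are:

  0-simplices (4): a, b, c, d
  1-simplices (6): ab, ac, ad, bc, bd, cd
  2-simplices (4): abc, abd, acd, bcd
  3-simplices (1): abcd

Hence C_0 ≅ Z^4, C_1 ≅ Z^6, C_2 ≅ Z^4, C_3 ≅ Z^1.

Boundary ∂_1: C_1 → C_0 sends each edge [p,q] (with p < q) to q − p.
The 4×6 boundary matrix has rank 3 and Smith normal form diag(1,1,1).

∂_2: C_2 → C_1 maps a triangle to the signed sum of its edges. For instance
  ∂bcd = cd − bd + bc,
  ∂acd = cd − ad + ac.
The resulting 6×4 matrix has rank 3, and its Smith normal form has invariant factors (1,1,1).

Boundary ∂_3: C_3 → C_2 sends each 3-simplex σ to the alternating sum Σ_i (−1)^i (σ with its i-th vertex removed). For instance
  ∂abcd = bcd − acd + abd − abc.
The resulting 4×1 matrix has rank 1, and its Smith normal form has invariant factors (1).

From H_k ≅ ker(∂_k) / im(∂_{k+1}) we obtain:

  H_0: rank C_0 − rank ∂_1 = 4 − 3 = 1, and the invariant factors of ∂_1 are all 1, so H_0 ≅ Z.
  H_1: rank ker ∂_1 − rank ∂_2 = (6 − 3) − 3 = 0, and the invariant factors of ∂_2 are all 1, so H_1 ≅ 0.
  H_2: rank ker ∂_2 − rank ∂_3 = (4 − 3) − 1 = 0, and the invariant factors of ∂_3 are all 1, so H_2 ≅ 0.
  H_3: rank ker ∂_3 − rank ∂_4 = (1 − 1) − 0 = 0, and there is no ∂_4, so H_3 ≅ 0.

As a check, the Euler characteristic is 4 − 6 + 4 − 1 = 1, which agrees with 1 − 0 + 0 − 0 = 1.

Hence the Betti numbers are b_0 = 1, b_1 = 0, b_2 = 0, b_3 = 0.

b_0 = 1, b_1 = 0, b_2 = 0, b_3 = 0.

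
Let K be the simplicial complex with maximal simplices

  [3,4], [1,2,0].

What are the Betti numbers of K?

Fix the vertex order 0 < 1 < 2 < 3 < 4 and write every simplex with vertices in increasing order. Then dim K = 2 and the simplices of K are:

  0-simplices (5): [0], [1], [2], [3], [4]
  1-simplices (4): [0,1], [0,2], [1,2], [3,4]
  2-simplices (1): [0,1,2]

Hence C_0 ≅ Z^5, C_1 ≅ Z^4, C_2 ≅ Z^1.

∂_1: C_1 → C_0 sends each edge [p,q] (with p < q) to q − p.
The resulting 5×4 matrix has rank 3, and its Smith normal form has invariant factors (1,1,1).

Boundary ∂_2: C_2 → C_1 maps a triangle to the signed sum of its edges. For instance
  ∂[0,1,2] = [1,2] − [0,2] + [0,1].
As a 4×1 matrix over Z this has rank 1, with invariant factors (1).

Computing H_k = (kernel of ∂_k) / (image of ∂_{k+1}):

  H_0: rank C_0 − rank ∂_1 = 5 − 3 = 2, and the invariant factors of ∂_1 are all 1, so H_0 ≅ Z^2.
  H_1: rank ker ∂_1 − rank ∂_2 = (4 − 3) − 1 = 0, and the invariant factors of ∂_2 are all 1, so H_1 ≅ 0.
  H_2: rank ker ∂_2 − rank ∂_3 = (1 − 1) − 0 = 0, and there is no ∂_3, so H_2 ≅ 0.

(K is a triangulation of the disjoint union of the 1-simplex and the 2-simplex.)

Hence the Betti numbers are b_0 = 2, b_1 = 0, b_2 = 0.

b_0 = 2, b_1 = 0, b_2 = 0.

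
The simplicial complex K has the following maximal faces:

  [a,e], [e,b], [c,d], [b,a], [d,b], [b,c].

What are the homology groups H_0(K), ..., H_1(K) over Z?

Fix the vertex order a < b < c < d < e and write every simplex with vertices in increasing order. Then dim K = 1 and the simplices of K are:

  0-simplices (5): a, b, c, d, e
  1-simplices (6): ab, ae, bc, bd, be, cd

giving chain groups C_0 ≅ Z^5, C_1 ≅ Z^6.

Boundary ∂_1: C_1 → C_0 sends each edge [p,q] (with p < q) to q − p.
The resulting 5×6 matrix has rank 4, and its Smith normal form has invariant factors (1,1,1,1).

Now H_k = ker ∂_k / im ∂_{k+1}, so:

  H_0: rank C_0 − rank ∂_1 = 5 − 4 = 1, and the invariant factors of ∂_1 are all 1, so H_0 = Z.
  H_1: rank ker ∂_1 − rank ∂_2 = (6 − 4) − 0 = 2, and there is no ∂_2, so H_1 = Z^2.

As a check, the Euler characteristic is 5 − 6 = -1, which agrees with 1 − 2 = -1.

H_0 ≅ Z,  H_1 ≅ Z^2.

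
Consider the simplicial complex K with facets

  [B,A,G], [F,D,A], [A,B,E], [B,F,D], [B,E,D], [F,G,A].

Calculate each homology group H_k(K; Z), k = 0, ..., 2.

H_0 ≅ Z,  H_1 ≅ Z,  H_2 = 0.

K has 6 vertices, 12 edges, 6 triangles.
rank ∂_0 = 0, rank ∂_1 = 5 ⇒ b_0 = 6 − 0 − 5 = 1; all invariant factors of ∂_1 are 1 so no torsion. So H_0 ≅ Z.
rank ∂_1 = 5, rank ∂_2 = 6 ⇒ b_1 = 12 − 5 − 6 = 1; all invariant factors of ∂_2 are 1 so no torsion. So H_1 ≅ Z.
rank ∂_2 = 6, rank ∂_3 = 0 ⇒ b_2 = 6 − 6 − 0 = 0. So H_2 ≅ 0.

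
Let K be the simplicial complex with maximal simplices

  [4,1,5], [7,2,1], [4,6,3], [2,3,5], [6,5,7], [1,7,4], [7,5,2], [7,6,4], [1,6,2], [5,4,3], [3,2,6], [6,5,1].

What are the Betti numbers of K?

b_0 = 1, b_1 = 0, b_2 = 0.

Fix the vertex order 1 < 2 < 3 < 4 < 5 < 6 < 7 and write every simplex with vertices in increasing order. Then dim K = 2 and the simplices of K are:

  0-simplices (7): [1], [2], [3], [4], [5], [6], [7]
  1-simplices (18): [1,2], [1,4], [1,5], [1,6], [1,7], [2,3], [2,5], [2,6], [2,7], [3,4], [3,5], [3,6], [4,5], [4,6], [4,7], [5,6], [5,7], [6,7]
  2-simplices (12): [1,2,6], [1,2,7], [1,4,5], [1,4,7], [1,5,6], [2,3,5], [2,3,6], [2,5,7], [3,4,5], [3,4,6], [4,6,7], [5,6,7]

Hence C_0 ≅ Z^7, C_1 ≅ Z^18, C_2 ≅ Z^12.

The boundary map ∂_1: C_1 → C_0 sends each edge [p,q] (with p < q) to q − p. For instance
  ∂[3,6] = [6] − [3].
This gives a 7×18 integer matrix of rank 6; reducing to Smith normal form yields diagonal entries (1,1,1,1,1,1).

The boundary map ∂_2: C_2 → C_1 acts by ∂[p,q,r] = [q,r] − [p,r] + [p,q]. For instance
  ∂[1,4,7] = [4,7] − [1,7] + [1,4],
  ∂[1,4,5] = [4,5] − [1,5] + [1,4].
As a 18×12 matrix over Z this has rank 12, with invariant factors (1,1,1,1,1,1,1,1,1,1,1,2).

From H_k ≅ ker(∂_k) / im(∂_{k+1}) we obtain:

  H_0: rank C_0 − rank ∂_1 = 7 − 6 = 1, and the invariant factors of ∂_1 are all 1, so H_0 = Z.
  H_1: rank ker ∂_1 − rank ∂_2 = (18 − 6) − 12 = 0, and ∂_2 has invariant factor 2 > 1, so H_1 = Z/2.
  H_2: rank ker ∂_2 − rank ∂_3 = (12 − 12) − 0 = 0, and there is no ∂_3, so H_2 = 0.

(K is a triangulation of the real projective plane RP^2.)

Hence the Betti numbers are b_0 = 1, b_1 = 0, b_2 = 0.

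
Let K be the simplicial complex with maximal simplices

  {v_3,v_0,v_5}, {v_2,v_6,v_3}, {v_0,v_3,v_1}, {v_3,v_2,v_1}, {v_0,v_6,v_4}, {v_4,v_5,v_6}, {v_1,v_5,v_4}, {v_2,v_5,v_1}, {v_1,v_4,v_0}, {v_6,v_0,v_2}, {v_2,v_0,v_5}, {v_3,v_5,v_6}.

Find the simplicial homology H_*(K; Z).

We work with the vertex ordering v_0 < v_1 < v_2 < v_3 < v_4 < v_5 < v_6. The simplices of K, each written with vertices in increasing order, are:

  0-simplices (7): [v_0], [v_1], [v_2], [v_3], [v_4], [v_5], [v_6]
  1-simplices (18): (18 of them)
  2-simplices (12): (12 of them)

Hence C_0 ≅ Z^7, C_1 ≅ Z^18, C_2 ≅ Z^12.

Boundary ∂_1: C_1 → C_0 is given by ∂[p,q] = [q] − [p]. For instance
  ∂[v_0,v_6] = [v_6] − [v_0].
The resulting 7×18 matrix has rank 6, and its Smith normal form has invariant factors (1,1,1,1,1,1).

∂_2: C_2 → C_1 sends each 2-simplex [p,q,r] to [q,r] − [p,r] + [p,q]. For instance
  ∂[v_3,v_5,v_6] = [v_5,v_6] − [v_3,v_6] + [v_3,v_5],
  ∂[v_0,v_2,v_6] = [v_2,v_6] − [v_0,v_6] + [v_0,v_2].
As a 18×12 matrix over Z this has rank 12, with invariant factors (1,1,1,1,1,1,1,1,1,1,1,2).

Now H_k = ker ∂_k / im ∂_{k+1}, so:

  H_0: rank C_0 − rank ∂_1 = 7 − 6 = 1, and the invariant factors of ∂_1 are all 1, so H_0 = Z.
  H_1: rank ker ∂_1 − rank ∂_2 = (18 − 6) − 12 = 0, and ∂_2 has invariant factor 2 > 1, so H_1 = Z_2.
  H_2: rank ker ∂_2 − rank ∂_3 = (12 − 12) − 0 = 0, and there is no ∂_3, so H_2 = 0.

H_0 = Z,  H_1 = Z_2,  H_2 = 0.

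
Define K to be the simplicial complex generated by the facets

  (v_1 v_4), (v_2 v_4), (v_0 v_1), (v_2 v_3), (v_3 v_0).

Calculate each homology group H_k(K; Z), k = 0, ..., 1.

Fix the vertex order v_0 < v_1 < v_2 < v_3 < v_4 and write every simplex with vertices in increasing order. Then dim K = 1 and the simplices of K are:

  0-simplices (5): [v_0], [v_1], [v_2], [v_3], [v_4]
  1-simplices (5): [v_0,v_1], [v_0,v_3], [v_1,v_4], [v_2,v_3], [v_2,v_4]

giving chain groups C_0 ≅ Z^5, C_1 ≅ Z^5.

∂_1: C_1 → C_0 is given by ∂[p,q] = [q] − [p]. For instance
  ∂[v_2,v_3] = [v_3] − [v_2].
This gives a 5×5 integer matrix of rank 4; reducing to Smith normal form yields diagonal entries (1,1,1,1).

Now H_k = ker ∂_k / im ∂_{k+1}, so:

  H_0: rank C_0 − rank ∂_1 = 5 − 4 = 1, and the invariant factors of ∂_1 are all 1, so H_0 = Z.
  H_1: rank ker ∂_1 − rank ∂_2 = (5 − 4) − 0 = 1, and there is no ∂_2, so H_1 = Z.

H_0 ≅ Z,  H_1 ≅ Z.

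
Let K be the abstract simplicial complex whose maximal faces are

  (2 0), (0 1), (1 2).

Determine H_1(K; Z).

H_1 ≅ Z.

Order the vertices as 0 < 1 < 2. Listing each simplex with vertices in this order, K has dimension 1 with simplices:

  0-simplices (3): [0], [1], [2]
  1-simplices (3): [0,1], [0,2], [1,2]

so the chain groups are C_0 ≅ Z^3, C_1 ≅ Z^3.

The boundary map ∂_1: C_1 → C_0 is given by ∂[p,q] = [q] − [p]. For instance
  ∂[0,2] = [2] − [0].
The resulting 3×3 matrix has rank 2, and its Smith normal form has invariant factors (1,1).

Now H_k = ker ∂_k / im ∂_{k+1}, so:

  H_1: rank ker ∂_1 − rank ∂_2 = (3 − 2) − 0 = 1, and there is no ∂_2, so H_1 ≅ Z.

(K is a triangulation of the circle S^1.)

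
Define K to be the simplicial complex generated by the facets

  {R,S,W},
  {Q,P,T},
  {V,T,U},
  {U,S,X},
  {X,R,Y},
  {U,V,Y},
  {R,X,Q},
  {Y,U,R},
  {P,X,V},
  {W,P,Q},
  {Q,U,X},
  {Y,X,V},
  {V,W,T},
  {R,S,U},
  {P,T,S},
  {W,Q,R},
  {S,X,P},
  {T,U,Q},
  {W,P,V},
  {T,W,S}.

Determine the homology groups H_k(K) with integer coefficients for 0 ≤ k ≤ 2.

H_0 = Z,  H_1 = Z ⊕ Z/2,  H_2 = 0.

K has 10 vertices, 30 edges, 20 triangles.
rank ∂_0 = 0, rank ∂_1 = 9 ⇒ b_0 = 10 − 0 − 9 = 1; all invariant factors of ∂_1 are 1 so no torsion. So H_0 = Z.
rank ∂_1 = 9, rank ∂_2 = 20 ⇒ b_1 = 30 − 9 − 20 = 1; ∂_2 has invariant factor(s) [2] giving torsion. So H_1 = Z ⊕ Z/2.
rank ∂_2 = 20, rank ∂_3 = 0 ⇒ b_2 = 20 − 20 − 0 = 0. So H_2 = 0.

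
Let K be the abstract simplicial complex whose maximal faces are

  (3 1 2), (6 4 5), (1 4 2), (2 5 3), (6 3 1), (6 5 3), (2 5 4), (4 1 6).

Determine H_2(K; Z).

Order the vertices as 1 < 2 < 3 < 4 < 5 < 6. Listing each simplex with vertices in this order, K has dimension 2 with simplices:

  0-simplices (6): [1], [2], [3], [4], [5], [6]
  1-simplices (12): [1,2], [1,3], [1,4], [1,6], [2,3], [2,4], [2,5], [3,5], [3,6], [4,5], [4,6], [5,6]
  2-simplices (8): [1,2,3], [1,2,4], [1,3,6], [1,4,6], [2,3,5], [2,4,5], [3,5,6], [4,5,6]

giving chain groups C_0 ≅ Z^6, C_1 ≅ Z^12, C_2 ≅ Z^8.

The boundary map ∂_1: C_1 → C_0 sends each edge [p,q] (with p < q) to q − p. For instance
  ∂[1,6] = [6] − [1].
The resulting 6×12 matrix has rank 5, and its Smith normal form has invariant factors (1,1,1,1,1).

The boundary map ∂_2: C_2 → C_1 acts by ∂[p,q,r] = [q,r] − [p,r] + [p,q]. For instance
  ∂[1,2,3] = [2,3] − [1,3] + [1,2],
  ∂[4,5,6] = [5,6] − [4,6] + [4,5].
The 12×8 boundary matrix has rank 7 and Smith normal form diag(1,1,1,1,1,1,1).

Computing H_k = (kernel of ∂_k) / (image of ∂_{k+1}):

  H_2: rank ker ∂_2 − rank ∂_3 = (8 − 7) − 0 = 1, and there is no ∂_3, so H_2 = Z.

H_2 ≅ Z.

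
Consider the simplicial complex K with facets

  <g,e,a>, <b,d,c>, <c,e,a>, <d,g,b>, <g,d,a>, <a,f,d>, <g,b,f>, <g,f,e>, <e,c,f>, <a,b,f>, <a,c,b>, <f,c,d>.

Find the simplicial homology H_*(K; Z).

Order the vertices as a < b < c < d < e < f < g. Listing each simplex with vertices in this order, K has dimension 2 with simplices:

  0-simplices (7): a, b, c, d, e, f, g
  1-simplices (18): ab, ac, ad, ae, af, ag, bc, bd, bf, bg, cd, ce, cf, df, dg, ef, eg, fg
  2-simplices (12): abc, abf, ace, adf, adg, aeg, bcd, bdg, bfg, cdf, cef, efg

giving chain groups C_0 ≅ Z^7, C_1 ≅ Z^18, C_2 ≅ Z^12.

Boundary ∂_1: C_1 → C_0 is given by ∂[p,q] = [q] − [p]. For instance
  ∂ae = e − a.
The 7×18 boundary matrix has rank 6 and Smith normal form diag(1,1,1,1,1,1).

Boundary ∂_2: C_2 → C_1 acts by ∂[p,q,r] = [q,r] − [p,r] + [p,q]. For instance
  ∂adg = dg − ag + ad,
  ∂cef = ef − cf + ce.
The 18×12 boundary matrix has rank 12 and Smith normal form diag(1,1,1,1,1,1,1,1,1,1,1,2).

Reading off H_k = ker ∂_k / im ∂_{k+1}:

  H_0: rank C_0 − rank ∂_1 = 7 − 6 = 1, and the invariant factors of ∂_1 are all 1, so H_0 ≅ Z.
  H_1: rank ker ∂_1 − rank ∂_2 = (18 − 6) − 12 = 0, and ∂_2 has invariant factor 2 > 1, so H_1 ≅ Z/2Z.
  H_2: rank ker ∂_2 − rank ∂_3 = (12 − 12) − 0 = 0, and there is no ∂_3, so H_2 ≅ 0.

As a check, the Euler characteristic is 7 − 18 + 12 = 1, which agrees with 1 − 0 + 0 = 1.

H_0 ≅ Z,  H_1 ≅ Z/2Z,  H_2 = 0.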